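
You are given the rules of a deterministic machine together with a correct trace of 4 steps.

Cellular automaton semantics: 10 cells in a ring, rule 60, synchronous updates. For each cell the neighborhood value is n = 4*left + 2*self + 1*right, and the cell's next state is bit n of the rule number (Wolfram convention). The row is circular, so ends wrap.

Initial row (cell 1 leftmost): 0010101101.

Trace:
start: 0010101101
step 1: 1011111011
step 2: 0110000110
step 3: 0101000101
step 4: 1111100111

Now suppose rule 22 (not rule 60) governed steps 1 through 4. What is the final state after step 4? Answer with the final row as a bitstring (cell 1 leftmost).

(re-executing steps 1..4 under rule 22; state before step 1: 0010101101)
step 1: 1110100001
step 2: 0000110010
step 3: 0001001111
step 4: 1011110000

1011110000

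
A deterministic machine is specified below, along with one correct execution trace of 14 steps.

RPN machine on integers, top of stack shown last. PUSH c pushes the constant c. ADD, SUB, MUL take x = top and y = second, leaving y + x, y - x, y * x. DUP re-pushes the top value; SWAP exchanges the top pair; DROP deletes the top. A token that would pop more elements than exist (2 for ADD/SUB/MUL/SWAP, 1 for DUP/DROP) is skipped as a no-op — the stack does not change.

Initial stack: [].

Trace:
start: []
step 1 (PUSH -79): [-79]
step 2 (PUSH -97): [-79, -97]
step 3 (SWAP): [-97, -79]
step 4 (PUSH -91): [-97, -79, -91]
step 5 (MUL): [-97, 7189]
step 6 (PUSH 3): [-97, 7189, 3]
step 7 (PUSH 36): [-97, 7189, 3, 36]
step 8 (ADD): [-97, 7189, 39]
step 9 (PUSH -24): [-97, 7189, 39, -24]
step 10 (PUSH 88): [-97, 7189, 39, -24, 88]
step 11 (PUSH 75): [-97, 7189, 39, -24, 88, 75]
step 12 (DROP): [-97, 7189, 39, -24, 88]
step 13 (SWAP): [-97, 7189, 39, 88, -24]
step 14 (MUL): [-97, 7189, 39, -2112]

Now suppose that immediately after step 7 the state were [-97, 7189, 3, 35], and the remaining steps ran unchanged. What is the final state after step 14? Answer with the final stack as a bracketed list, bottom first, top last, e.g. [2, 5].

[-97, 7189, 38, -2112]

state after step 7 := [-97, 7189, 3, 35]
step 8 (ADD): [-97, 7189, 38]
step 9 (PUSH -24): [-97, 7189, 38, -24]
step 10 (PUSH 88): [-97, 7189, 38, -24, 88]
step 11 (PUSH 75): [-97, 7189, 38, -24, 88, 75]
step 12 (DROP): [-97, 7189, 38, -24, 88]
step 13 (SWAP): [-97, 7189, 38, 88, -24]
step 14 (MUL): [-97, 7189, 38, -2112]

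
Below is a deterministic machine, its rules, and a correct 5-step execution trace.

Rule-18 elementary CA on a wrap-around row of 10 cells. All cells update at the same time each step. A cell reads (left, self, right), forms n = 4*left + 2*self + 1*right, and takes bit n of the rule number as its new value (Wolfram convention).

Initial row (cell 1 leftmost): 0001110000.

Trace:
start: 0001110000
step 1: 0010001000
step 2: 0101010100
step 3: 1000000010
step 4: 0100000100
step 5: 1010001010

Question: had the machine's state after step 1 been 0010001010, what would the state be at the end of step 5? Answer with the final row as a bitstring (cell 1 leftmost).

state after step 1 := 0010001010
step 2: 0101010001
step 3: 0000001010
step 4: 0000010001
step 5: 1000101010

1000101010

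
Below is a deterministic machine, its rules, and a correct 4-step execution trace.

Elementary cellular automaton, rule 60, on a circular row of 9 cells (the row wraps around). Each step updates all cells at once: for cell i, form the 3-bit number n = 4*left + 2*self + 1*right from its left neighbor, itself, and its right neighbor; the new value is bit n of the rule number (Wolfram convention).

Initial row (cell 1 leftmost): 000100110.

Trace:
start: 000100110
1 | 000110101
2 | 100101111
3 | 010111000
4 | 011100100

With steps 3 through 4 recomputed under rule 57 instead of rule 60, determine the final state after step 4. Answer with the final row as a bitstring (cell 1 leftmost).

(re-executing steps 3..4 under rule 57; state before step 3: 100101111)
3 | 010011000
4 | 001010111

001010111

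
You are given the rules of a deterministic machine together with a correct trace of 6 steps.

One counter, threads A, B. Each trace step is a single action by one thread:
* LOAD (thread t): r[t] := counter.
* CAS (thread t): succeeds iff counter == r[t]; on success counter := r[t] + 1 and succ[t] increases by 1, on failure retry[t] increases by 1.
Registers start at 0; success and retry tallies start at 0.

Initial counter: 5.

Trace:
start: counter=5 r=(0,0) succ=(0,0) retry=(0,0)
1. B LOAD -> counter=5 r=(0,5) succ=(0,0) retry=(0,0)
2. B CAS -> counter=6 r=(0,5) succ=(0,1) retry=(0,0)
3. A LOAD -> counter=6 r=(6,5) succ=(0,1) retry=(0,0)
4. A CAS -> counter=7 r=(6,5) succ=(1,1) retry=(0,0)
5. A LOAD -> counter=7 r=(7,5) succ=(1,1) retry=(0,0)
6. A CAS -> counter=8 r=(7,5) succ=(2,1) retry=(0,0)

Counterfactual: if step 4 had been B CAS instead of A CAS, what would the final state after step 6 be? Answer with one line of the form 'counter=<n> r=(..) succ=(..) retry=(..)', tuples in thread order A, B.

counter=7 r=(6,5) succ=(1,1) retry=(0,1)

(re-executing from step 4 with the substitution; state before step 4: counter=6 r=(6,5) succ=(0,1) retry=(0,0))
4. B CAS -> counter=6 r=(6,5) succ=(0,1) retry=(0,1)
5. A LOAD -> counter=6 r=(6,5) succ=(0,1) retry=(0,1)
6. A CAS -> counter=7 r=(6,5) succ=(1,1) retry=(0,1)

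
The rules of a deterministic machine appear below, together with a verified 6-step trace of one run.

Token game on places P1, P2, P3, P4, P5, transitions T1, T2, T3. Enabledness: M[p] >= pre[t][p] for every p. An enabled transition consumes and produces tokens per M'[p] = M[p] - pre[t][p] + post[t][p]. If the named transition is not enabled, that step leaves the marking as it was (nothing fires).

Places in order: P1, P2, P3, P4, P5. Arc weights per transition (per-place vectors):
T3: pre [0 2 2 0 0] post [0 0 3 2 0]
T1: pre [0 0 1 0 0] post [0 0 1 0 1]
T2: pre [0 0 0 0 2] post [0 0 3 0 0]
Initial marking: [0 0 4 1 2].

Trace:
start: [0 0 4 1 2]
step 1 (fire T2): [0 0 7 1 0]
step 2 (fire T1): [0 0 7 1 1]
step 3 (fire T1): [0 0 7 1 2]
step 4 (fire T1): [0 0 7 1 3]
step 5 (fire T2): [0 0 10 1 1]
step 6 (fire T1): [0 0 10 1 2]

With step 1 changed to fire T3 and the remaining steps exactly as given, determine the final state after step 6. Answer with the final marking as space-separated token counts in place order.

0 0 7 1 4

(re-executing from step 1 with the substitution; state before step 1: [0 0 4 1 2])
step 1 (fire T3): [0 0 4 1 2]
step 2 (fire T1): [0 0 4 1 3]
step 3 (fire T1): [0 0 4 1 4]
step 4 (fire T1): [0 0 4 1 5]
step 5 (fire T2): [0 0 7 1 3]
step 6 (fire T1): [0 0 7 1 4]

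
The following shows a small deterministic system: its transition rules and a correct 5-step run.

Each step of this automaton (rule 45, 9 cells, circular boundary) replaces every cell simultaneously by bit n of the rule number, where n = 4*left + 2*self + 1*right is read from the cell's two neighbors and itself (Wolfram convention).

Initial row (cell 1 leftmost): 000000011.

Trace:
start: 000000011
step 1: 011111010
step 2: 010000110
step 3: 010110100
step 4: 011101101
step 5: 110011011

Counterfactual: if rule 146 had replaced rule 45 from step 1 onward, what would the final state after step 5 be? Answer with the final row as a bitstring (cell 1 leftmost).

(re-executing steps 1..5 under rule 146; state before step 1: 000000011)
step 1: 100000100
step 2: 010001011
step 3: 001010000
step 4: 010001000
step 5: 101010100

101010100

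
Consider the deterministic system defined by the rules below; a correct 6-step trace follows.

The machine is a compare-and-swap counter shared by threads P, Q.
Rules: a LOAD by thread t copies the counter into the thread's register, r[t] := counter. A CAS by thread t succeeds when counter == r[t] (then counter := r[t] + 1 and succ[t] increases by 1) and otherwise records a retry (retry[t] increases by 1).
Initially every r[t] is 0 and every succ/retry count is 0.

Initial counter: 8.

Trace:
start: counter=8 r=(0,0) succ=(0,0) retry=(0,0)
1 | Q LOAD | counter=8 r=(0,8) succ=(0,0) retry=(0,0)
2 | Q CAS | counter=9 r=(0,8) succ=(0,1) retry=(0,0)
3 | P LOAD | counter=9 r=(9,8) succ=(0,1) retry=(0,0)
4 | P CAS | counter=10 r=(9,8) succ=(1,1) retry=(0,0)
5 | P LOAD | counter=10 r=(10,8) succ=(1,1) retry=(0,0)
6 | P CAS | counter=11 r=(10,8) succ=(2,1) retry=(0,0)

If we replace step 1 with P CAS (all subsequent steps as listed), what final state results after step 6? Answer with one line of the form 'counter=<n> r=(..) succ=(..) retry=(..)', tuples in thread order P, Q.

(re-executing from step 1 with the substitution; state before step 1: counter=8 r=(0,0) succ=(0,0) retry=(0,0))
1 | P CAS | counter=8 r=(0,0) succ=(0,0) retry=(1,0)
2 | Q CAS | counter=8 r=(0,0) succ=(0,0) retry=(1,1)
3 | P LOAD | counter=8 r=(8,0) succ=(0,0) retry=(1,1)
4 | P CAS | counter=9 r=(8,0) succ=(1,0) retry=(1,1)
5 | P LOAD | counter=9 r=(9,0) succ=(1,0) retry=(1,1)
6 | P CAS | counter=10 r=(9,0) succ=(2,0) retry=(1,1)

counter=10 r=(9,0) succ=(2,0) retry=(1,1)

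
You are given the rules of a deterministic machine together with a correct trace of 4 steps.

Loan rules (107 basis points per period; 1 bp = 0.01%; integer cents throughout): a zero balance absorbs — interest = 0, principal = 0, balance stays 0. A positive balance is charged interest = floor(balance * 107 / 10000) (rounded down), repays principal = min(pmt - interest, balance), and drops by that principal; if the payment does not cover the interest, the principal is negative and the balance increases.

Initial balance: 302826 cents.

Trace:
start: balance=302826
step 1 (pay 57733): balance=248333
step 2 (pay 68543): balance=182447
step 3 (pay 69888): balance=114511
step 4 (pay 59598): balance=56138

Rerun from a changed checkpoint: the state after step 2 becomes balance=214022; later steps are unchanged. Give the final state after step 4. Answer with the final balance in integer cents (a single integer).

88392

state after step 2 := balance=214022
step 3 (pay 69888): balance=146424
step 4 (pay 59598): balance=88392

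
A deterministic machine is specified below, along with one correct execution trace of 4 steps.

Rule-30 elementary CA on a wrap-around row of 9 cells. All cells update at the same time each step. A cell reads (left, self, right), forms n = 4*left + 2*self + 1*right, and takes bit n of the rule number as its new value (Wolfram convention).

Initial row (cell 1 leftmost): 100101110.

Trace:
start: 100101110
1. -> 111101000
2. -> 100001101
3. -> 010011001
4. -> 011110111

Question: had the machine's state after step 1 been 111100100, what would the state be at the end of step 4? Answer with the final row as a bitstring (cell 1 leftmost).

state after step 1 := 111100100
2. -> 100011111
3. -> 010110000
4. -> 110101000

110101000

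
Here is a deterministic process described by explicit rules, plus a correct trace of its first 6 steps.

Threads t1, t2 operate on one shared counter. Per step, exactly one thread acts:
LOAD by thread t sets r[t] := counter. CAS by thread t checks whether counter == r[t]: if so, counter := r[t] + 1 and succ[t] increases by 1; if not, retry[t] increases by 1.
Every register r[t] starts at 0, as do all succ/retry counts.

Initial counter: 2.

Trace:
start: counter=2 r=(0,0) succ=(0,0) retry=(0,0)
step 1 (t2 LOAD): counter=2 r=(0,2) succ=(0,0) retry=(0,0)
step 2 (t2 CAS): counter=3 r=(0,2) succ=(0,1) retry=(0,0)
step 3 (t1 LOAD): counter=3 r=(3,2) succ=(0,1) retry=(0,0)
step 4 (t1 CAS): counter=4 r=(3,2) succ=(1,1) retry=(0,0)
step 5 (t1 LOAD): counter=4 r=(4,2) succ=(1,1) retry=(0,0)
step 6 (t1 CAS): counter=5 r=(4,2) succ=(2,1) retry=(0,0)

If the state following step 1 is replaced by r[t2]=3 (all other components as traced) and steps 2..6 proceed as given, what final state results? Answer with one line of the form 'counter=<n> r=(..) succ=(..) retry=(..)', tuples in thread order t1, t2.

counter=4 r=(3,3) succ=(2,0) retry=(0,1)

state after step 1 := counter=2 r=(0,3) succ=(0,0) retry=(0,0)
step 2 (t2 CAS): counter=2 r=(0,3) succ=(0,0) retry=(0,1)
step 3 (t1 LOAD): counter=2 r=(2,3) succ=(0,0) retry=(0,1)
step 4 (t1 CAS): counter=3 r=(2,3) succ=(1,0) retry=(0,1)
step 5 (t1 LOAD): counter=3 r=(3,3) succ=(1,0) retry=(0,1)
step 6 (t1 CAS): counter=4 r=(3,3) succ=(2,0) retry=(0,1)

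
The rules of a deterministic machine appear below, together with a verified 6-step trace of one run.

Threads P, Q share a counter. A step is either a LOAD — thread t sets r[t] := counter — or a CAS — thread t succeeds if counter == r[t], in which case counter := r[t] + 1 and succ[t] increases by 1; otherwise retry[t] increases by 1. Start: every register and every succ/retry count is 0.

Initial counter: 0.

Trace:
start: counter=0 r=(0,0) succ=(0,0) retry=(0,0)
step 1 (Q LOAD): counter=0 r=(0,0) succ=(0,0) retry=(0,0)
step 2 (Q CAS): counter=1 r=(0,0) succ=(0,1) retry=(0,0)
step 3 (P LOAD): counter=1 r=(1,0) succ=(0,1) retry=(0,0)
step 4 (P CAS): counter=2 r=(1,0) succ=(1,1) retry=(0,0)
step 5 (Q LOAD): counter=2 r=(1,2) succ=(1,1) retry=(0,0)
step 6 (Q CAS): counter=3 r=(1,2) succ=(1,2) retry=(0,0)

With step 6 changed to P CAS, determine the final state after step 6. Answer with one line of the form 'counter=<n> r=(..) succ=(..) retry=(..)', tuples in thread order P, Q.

counter=2 r=(1,2) succ=(1,1) retry=(1,0)

(re-executing from step 6 with the substitution; state before step 6: counter=2 r=(1,2) succ=(1,1) retry=(0,0))
step 6 (P CAS): counter=2 r=(1,2) succ=(1,1) retry=(1,0)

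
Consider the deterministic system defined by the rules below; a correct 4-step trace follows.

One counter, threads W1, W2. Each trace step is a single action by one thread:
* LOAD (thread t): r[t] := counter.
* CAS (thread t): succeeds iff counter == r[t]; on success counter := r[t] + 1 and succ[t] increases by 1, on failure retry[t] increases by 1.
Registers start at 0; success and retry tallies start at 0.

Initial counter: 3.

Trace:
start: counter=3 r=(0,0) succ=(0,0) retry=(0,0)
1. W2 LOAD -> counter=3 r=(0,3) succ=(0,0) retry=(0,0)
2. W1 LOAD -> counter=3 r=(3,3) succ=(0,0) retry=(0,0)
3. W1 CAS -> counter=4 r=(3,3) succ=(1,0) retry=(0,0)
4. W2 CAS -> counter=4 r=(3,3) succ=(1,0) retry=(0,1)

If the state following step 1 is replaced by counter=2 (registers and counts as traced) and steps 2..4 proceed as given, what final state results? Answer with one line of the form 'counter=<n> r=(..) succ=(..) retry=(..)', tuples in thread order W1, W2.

state after step 1 := counter=2 r=(0,3) succ=(0,0) retry=(0,0)
2. W1 LOAD -> counter=2 r=(2,3) succ=(0,0) retry=(0,0)
3. W1 CAS -> counter=3 r=(2,3) succ=(1,0) retry=(0,0)
4. W2 CAS -> counter=4 r=(2,3) succ=(1,1) retry=(0,0)

counter=4 r=(2,3) succ=(1,1) retry=(0,0)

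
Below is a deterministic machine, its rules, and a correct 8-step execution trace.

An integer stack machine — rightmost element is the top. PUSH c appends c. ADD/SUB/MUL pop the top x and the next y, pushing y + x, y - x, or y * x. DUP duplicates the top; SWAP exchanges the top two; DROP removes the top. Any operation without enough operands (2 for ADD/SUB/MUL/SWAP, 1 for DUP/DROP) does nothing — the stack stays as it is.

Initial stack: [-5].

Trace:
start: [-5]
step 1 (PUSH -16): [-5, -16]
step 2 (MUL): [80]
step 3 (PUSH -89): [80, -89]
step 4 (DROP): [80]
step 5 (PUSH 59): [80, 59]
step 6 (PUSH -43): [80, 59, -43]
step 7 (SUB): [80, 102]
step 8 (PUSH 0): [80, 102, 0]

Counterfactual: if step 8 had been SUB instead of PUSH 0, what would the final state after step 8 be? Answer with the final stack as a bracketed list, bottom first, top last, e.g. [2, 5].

[-22]

(re-executing from step 8 with the substitution; state before step 8: [80, 102])
step 8 (SUB): [-22]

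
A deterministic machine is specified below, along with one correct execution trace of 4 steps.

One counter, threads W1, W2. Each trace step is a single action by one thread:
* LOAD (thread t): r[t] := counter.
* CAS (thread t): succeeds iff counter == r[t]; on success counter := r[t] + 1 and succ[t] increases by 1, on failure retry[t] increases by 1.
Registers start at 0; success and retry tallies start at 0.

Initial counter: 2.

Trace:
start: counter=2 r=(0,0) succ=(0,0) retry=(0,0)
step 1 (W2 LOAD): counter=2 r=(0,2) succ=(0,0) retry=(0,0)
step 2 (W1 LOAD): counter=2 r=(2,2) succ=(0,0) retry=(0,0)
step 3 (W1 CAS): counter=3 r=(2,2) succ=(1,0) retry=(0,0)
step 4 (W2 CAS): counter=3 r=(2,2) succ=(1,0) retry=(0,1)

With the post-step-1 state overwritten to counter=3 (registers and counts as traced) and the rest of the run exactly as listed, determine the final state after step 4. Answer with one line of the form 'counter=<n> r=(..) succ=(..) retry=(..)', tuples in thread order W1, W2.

counter=4 r=(3,2) succ=(1,0) retry=(0,1)

state after step 1 := counter=3 r=(0,2) succ=(0,0) retry=(0,0)
step 2 (W1 LOAD): counter=3 r=(3,2) succ=(0,0) retry=(0,0)
step 3 (W1 CAS): counter=4 r=(3,2) succ=(1,0) retry=(0,0)
step 4 (W2 CAS): counter=4 r=(3,2) succ=(1,0) retry=(0,1)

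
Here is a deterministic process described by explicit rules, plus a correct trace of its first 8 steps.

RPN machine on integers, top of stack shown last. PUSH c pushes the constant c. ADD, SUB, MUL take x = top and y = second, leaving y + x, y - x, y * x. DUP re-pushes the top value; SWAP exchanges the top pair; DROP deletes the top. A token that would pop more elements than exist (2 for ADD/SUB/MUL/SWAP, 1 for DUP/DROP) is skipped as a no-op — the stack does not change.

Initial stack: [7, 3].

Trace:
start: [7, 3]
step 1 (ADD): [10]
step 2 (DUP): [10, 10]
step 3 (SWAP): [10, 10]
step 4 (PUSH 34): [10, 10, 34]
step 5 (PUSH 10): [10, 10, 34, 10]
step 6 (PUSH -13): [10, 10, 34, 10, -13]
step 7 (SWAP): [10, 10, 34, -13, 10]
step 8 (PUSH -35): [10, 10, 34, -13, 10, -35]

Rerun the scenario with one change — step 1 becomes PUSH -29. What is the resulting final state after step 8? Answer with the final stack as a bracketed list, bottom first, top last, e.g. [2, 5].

[7, 3, -29, -29, 34, -13, 10, -35]

(re-executing from step 1 with the substitution; state before step 1: [7, 3])
step 1 (PUSH -29): [7, 3, -29]
step 2 (DUP): [7, 3, -29, -29]
step 3 (SWAP): [7, 3, -29, -29]
step 4 (PUSH 34): [7, 3, -29, -29, 34]
step 5 (PUSH 10): [7, 3, -29, -29, 34, 10]
step 6 (PUSH -13): [7, 3, -29, -29, 34, 10, -13]
step 7 (SWAP): [7, 3, -29, -29, 34, -13, 10]
step 8 (PUSH -35): [7, 3, -29, -29, 34, -13, 10, -35]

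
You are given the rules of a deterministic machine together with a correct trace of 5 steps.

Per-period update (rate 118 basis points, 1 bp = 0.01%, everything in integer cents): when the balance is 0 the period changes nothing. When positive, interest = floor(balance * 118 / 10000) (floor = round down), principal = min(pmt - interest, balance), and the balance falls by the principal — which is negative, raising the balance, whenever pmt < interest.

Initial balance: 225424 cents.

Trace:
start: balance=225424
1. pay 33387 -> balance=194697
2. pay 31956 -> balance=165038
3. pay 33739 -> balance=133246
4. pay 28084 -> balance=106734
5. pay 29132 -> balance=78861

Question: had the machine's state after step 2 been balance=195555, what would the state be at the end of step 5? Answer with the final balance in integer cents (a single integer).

110471

state after step 2 := balance=195555
3. pay 33739 -> balance=164123
4. pay 28084 -> balance=137975
5. pay 29132 -> balance=110471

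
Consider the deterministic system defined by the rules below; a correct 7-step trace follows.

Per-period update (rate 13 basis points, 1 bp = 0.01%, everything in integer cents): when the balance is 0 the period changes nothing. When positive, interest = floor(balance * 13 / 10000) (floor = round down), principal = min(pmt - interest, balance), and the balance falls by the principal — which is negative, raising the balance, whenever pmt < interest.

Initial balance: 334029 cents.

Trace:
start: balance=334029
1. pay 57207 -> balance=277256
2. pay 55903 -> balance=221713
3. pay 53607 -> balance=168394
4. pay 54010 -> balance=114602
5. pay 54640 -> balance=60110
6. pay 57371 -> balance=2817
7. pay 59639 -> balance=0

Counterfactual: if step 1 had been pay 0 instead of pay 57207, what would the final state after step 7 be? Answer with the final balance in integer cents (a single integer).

835

(re-executing from step 1 with the substitution; state before step 1: balance=334029)
1. pay 0 -> balance=334463
2. pay 55903 -> balance=278994
3. pay 53607 -> balance=225749
4. pay 54010 -> balance=172032
5. pay 54640 -> balance=117615
6. pay 57371 -> balance=60396
7. pay 59639 -> balance=835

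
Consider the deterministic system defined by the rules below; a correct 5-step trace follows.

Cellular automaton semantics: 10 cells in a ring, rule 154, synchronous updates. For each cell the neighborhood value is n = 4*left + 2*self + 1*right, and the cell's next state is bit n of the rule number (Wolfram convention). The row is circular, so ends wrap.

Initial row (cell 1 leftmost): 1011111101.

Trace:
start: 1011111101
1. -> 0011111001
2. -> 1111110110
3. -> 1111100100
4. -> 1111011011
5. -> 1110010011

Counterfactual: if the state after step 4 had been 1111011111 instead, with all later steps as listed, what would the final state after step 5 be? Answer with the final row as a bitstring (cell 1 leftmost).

state after step 4 := 1111011111
5. -> 1110011111

1110011111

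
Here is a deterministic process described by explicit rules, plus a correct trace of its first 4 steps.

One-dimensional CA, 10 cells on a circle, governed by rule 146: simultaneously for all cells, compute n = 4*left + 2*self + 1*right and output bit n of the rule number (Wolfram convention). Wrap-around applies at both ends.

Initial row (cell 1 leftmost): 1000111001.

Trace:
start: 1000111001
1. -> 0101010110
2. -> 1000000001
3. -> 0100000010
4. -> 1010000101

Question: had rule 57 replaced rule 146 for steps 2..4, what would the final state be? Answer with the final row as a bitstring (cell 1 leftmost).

(re-executing steps 2..4 under rule 57; state before step 2: 0101010110)
2. -> 0010101101
3. -> 1001011010
4. -> 0100110101

0100110101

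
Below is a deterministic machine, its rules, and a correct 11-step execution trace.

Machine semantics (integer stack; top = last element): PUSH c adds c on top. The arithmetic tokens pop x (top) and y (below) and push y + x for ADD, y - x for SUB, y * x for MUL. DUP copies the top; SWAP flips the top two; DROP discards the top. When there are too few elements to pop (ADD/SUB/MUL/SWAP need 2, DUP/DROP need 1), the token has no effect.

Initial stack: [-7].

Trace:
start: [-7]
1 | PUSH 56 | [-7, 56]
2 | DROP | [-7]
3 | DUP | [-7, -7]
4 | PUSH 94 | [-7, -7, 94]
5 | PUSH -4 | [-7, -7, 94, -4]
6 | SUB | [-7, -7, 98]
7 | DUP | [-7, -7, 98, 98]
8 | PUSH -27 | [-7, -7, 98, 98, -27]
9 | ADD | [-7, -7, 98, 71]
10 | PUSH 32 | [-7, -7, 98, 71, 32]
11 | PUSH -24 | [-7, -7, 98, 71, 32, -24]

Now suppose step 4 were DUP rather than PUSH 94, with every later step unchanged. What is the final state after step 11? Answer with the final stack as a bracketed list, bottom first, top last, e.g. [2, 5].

[-7, -7, -3, -30, 32, -24]

(re-executing from step 4 with the substitution; state before step 4: [-7, -7])
4 | DUP | [-7, -7, -7]
5 | PUSH -4 | [-7, -7, -7, -4]
6 | SUB | [-7, -7, -3]
7 | DUP | [-7, -7, -3, -3]
8 | PUSH -27 | [-7, -7, -3, -3, -27]
9 | ADD | [-7, -7, -3, -30]
10 | PUSH 32 | [-7, -7, -3, -30, 32]
11 | PUSH -24 | [-7, -7, -3, -30, 32, -24]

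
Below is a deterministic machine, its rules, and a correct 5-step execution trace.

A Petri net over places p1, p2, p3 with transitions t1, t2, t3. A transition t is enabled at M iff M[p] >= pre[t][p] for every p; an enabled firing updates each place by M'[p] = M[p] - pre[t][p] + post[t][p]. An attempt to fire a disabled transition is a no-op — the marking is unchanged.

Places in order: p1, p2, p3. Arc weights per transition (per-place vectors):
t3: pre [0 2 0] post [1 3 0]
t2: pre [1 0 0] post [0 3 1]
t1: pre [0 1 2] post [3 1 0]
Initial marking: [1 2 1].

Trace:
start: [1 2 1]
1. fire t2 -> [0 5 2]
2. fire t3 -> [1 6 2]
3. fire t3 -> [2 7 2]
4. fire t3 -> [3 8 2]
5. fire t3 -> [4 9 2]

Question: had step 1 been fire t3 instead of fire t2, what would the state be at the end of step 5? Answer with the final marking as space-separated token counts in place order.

(re-executing from step 1 with the substitution; state before step 1: [1 2 1])
1. fire t3 -> [2 3 1]
2. fire t3 -> [3 4 1]
3. fire t3 -> [4 5 1]
4. fire t3 -> [5 6 1]
5. fire t3 -> [6 7 1]

6 7 1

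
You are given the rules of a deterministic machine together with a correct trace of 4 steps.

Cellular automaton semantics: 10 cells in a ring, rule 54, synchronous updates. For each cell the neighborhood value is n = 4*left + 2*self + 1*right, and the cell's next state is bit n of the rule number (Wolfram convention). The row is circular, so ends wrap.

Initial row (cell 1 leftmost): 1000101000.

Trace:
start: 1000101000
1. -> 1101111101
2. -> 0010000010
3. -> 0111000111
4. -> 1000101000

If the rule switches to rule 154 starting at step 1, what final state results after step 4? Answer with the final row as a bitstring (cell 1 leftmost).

(re-executing steps 1..4 under rule 154; state before step 1: 1000101000)
1. -> 0101000101
2. -> 0000101000
3. -> 0001000100
4. -> 0010101010

0010101010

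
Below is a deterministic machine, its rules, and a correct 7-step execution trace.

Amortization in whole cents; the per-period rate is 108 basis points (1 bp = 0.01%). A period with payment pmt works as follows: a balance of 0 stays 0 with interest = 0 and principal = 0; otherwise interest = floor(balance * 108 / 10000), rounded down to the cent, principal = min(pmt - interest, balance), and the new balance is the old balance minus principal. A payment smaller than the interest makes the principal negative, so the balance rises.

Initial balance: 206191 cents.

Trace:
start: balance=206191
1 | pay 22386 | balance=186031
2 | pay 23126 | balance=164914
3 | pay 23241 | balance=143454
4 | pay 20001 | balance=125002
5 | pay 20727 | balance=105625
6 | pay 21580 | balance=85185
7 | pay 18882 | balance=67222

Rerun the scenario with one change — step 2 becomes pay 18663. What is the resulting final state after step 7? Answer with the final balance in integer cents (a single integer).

71932

(re-executing from step 2 with the substitution; state before step 2: balance=186031)
2 | pay 18663 | balance=169377
3 | pay 23241 | balance=147965
4 | pay 20001 | balance=129562
5 | pay 20727 | balance=110234
6 | pay 21580 | balance=89844
7 | pay 18882 | balance=71932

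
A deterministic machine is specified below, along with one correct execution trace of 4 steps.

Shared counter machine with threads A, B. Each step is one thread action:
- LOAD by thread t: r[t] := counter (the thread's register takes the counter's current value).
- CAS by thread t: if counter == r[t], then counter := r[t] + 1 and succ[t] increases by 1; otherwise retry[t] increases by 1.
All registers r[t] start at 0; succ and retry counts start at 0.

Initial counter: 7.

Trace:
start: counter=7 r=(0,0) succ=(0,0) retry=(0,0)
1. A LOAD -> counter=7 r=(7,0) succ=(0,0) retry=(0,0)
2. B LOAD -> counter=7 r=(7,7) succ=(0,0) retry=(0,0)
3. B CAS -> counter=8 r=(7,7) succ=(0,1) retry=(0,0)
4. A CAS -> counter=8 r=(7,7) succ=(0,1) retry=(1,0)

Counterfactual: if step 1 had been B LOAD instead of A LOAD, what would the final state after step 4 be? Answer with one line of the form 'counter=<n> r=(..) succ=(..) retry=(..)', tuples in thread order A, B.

(re-executing from step 1 with the substitution; state before step 1: counter=7 r=(0,0) succ=(0,0) retry=(0,0))
1. B LOAD -> counter=7 r=(0,7) succ=(0,0) retry=(0,0)
2. B LOAD -> counter=7 r=(0,7) succ=(0,0) retry=(0,0)
3. B CAS -> counter=8 r=(0,7) succ=(0,1) retry=(0,0)
4. A CAS -> counter=8 r=(0,7) succ=(0,1) retry=(1,0)

counter=8 r=(0,7) succ=(0,1) retry=(1,0)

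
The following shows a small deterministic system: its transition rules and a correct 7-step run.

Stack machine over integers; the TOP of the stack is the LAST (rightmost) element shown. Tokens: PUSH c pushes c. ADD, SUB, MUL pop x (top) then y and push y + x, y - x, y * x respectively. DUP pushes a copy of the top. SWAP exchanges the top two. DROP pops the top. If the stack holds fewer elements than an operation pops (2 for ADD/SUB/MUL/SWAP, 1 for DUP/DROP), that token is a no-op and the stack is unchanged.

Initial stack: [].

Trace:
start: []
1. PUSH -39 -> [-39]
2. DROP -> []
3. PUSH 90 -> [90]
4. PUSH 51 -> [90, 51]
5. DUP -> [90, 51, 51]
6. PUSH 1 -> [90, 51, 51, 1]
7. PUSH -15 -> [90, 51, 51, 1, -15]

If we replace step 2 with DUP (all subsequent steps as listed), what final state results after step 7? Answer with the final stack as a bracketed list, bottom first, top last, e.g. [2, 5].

(re-executing from step 2 with the substitution; state before step 2: [-39])
2. DUP -> [-39, -39]
3. PUSH 90 -> [-39, -39, 90]
4. PUSH 51 -> [-39, -39, 90, 51]
5. DUP -> [-39, -39, 90, 51, 51]
6. PUSH 1 -> [-39, -39, 90, 51, 51, 1]
7. PUSH -15 -> [-39, -39, 90, 51, 51, 1, -15]

[-39, -39, 90, 51, 51, 1, -15]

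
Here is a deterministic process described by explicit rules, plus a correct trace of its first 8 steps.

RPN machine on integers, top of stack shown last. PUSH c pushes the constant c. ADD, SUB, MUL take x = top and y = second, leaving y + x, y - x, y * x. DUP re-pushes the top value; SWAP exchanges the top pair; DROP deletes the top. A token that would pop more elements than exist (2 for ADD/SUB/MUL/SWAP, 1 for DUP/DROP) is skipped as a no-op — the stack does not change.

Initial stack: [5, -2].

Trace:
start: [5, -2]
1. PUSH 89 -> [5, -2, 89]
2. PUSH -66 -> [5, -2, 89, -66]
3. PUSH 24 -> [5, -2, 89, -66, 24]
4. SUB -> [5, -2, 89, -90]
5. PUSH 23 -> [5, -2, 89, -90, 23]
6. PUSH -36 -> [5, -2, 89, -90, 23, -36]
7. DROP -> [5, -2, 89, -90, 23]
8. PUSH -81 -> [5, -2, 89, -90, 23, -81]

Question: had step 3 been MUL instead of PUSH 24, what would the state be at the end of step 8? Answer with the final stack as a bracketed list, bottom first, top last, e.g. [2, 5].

(re-executing from step 3 with the substitution; state before step 3: [5, -2, 89, -66])
3. MUL -> [5, -2, -5874]
4. SUB -> [5, 5872]
5. PUSH 23 -> [5, 5872, 23]
6. PUSH -36 -> [5, 5872, 23, -36]
7. DROP -> [5, 5872, 23]
8. PUSH -81 -> [5, 5872, 23, -81]

[5, 5872, 23, -81]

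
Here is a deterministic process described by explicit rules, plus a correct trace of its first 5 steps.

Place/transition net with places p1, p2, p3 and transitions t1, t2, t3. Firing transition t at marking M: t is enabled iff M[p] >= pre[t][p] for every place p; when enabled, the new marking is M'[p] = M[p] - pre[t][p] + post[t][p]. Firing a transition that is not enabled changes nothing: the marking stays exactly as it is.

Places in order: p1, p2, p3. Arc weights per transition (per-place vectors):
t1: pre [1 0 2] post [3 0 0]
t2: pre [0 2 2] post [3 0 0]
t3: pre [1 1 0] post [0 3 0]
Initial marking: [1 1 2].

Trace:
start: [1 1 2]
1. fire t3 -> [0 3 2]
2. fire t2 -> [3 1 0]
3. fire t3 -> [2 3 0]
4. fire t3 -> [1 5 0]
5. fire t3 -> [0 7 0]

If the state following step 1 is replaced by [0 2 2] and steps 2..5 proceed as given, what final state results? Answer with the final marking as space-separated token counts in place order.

state after step 1 := [0 2 2]
2. fire t2 -> [3 0 0]
3. fire t3 -> [3 0 0]
4. fire t3 -> [3 0 0]
5. fire t3 -> [3 0 0]

3 0 0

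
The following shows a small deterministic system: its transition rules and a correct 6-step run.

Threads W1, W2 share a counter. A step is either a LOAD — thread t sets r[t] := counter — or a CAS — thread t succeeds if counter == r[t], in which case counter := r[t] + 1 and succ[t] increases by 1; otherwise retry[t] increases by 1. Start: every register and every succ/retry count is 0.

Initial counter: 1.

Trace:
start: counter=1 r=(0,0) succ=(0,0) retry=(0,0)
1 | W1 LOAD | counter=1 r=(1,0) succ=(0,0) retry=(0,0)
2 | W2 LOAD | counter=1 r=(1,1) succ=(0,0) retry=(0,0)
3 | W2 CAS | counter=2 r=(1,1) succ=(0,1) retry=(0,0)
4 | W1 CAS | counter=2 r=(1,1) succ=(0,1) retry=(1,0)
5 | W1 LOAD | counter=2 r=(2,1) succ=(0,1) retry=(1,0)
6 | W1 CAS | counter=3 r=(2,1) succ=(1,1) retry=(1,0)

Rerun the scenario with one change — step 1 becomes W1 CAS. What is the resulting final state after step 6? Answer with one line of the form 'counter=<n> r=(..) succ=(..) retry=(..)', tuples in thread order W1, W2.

counter=3 r=(2,1) succ=(1,1) retry=(2,0)

(re-executing from step 1 with the substitution; state before step 1: counter=1 r=(0,0) succ=(0,0) retry=(0,0))
1 | W1 CAS | counter=1 r=(0,0) succ=(0,0) retry=(1,0)
2 | W2 LOAD | counter=1 r=(0,1) succ=(0,0) retry=(1,0)
3 | W2 CAS | counter=2 r=(0,1) succ=(0,1) retry=(1,0)
4 | W1 CAS | counter=2 r=(0,1) succ=(0,1) retry=(2,0)
5 | W1 LOAD | counter=2 r=(2,1) succ=(0,1) retry=(2,0)
6 | W1 CAS | counter=3 r=(2,1) succ=(1,1) retry=(2,0)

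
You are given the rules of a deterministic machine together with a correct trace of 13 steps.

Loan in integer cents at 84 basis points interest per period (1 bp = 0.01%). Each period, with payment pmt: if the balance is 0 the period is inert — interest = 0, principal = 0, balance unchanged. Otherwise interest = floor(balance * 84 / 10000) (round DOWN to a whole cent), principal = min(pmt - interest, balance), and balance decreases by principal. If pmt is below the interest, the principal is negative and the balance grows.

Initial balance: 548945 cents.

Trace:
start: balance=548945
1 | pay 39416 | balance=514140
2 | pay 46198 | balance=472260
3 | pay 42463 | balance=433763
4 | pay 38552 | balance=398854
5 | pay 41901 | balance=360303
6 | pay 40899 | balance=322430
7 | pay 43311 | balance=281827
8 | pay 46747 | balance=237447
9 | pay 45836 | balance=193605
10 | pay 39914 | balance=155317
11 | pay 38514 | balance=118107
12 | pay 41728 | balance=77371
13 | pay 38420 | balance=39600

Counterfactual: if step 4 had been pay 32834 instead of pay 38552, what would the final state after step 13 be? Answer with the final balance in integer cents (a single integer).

45766

(re-executing from step 4 with the substitution; state before step 4: balance=433763)
4 | pay 32834 | balance=404572
5 | pay 41901 | balance=366069
6 | pay 40899 | balance=328244
7 | pay 43311 | balance=287690
8 | pay 46747 | balance=243359
9 | pay 45836 | balance=199567
10 | pay 39914 | balance=161329
11 | pay 38514 | balance=124170
12 | pay 41728 | balance=83485
13 | pay 38420 | balance=45766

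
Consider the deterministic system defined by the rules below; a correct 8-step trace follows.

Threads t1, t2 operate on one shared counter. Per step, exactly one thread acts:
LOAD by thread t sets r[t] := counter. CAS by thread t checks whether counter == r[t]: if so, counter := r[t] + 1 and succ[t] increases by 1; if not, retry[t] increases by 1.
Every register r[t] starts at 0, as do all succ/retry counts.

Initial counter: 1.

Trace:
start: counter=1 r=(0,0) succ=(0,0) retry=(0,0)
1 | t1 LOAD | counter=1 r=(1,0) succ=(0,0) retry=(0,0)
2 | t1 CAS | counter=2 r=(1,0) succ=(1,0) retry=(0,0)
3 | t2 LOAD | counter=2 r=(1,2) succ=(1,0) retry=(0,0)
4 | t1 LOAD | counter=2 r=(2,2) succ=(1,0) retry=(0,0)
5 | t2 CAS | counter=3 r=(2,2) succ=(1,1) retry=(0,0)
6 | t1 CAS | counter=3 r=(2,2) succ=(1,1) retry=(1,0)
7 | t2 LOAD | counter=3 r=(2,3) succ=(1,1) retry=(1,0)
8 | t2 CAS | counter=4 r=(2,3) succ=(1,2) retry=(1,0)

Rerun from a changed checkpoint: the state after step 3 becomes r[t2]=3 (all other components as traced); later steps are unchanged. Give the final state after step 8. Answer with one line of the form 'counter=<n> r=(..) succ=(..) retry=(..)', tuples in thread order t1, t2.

counter=4 r=(2,3) succ=(2,1) retry=(0,1)

state after step 3 := counter=2 r=(1,3) succ=(1,0) retry=(0,0)
4 | t1 LOAD | counter=2 r=(2,3) succ=(1,0) retry=(0,0)
5 | t2 CAS | counter=2 r=(2,3) succ=(1,0) retry=(0,1)
6 | t1 CAS | counter=3 r=(2,3) succ=(2,0) retry=(0,1)
7 | t2 LOAD | counter=3 r=(2,3) succ=(2,0) retry=(0,1)
8 | t2 CAS | counter=4 r=(2,3) succ=(2,1) retry=(0,1)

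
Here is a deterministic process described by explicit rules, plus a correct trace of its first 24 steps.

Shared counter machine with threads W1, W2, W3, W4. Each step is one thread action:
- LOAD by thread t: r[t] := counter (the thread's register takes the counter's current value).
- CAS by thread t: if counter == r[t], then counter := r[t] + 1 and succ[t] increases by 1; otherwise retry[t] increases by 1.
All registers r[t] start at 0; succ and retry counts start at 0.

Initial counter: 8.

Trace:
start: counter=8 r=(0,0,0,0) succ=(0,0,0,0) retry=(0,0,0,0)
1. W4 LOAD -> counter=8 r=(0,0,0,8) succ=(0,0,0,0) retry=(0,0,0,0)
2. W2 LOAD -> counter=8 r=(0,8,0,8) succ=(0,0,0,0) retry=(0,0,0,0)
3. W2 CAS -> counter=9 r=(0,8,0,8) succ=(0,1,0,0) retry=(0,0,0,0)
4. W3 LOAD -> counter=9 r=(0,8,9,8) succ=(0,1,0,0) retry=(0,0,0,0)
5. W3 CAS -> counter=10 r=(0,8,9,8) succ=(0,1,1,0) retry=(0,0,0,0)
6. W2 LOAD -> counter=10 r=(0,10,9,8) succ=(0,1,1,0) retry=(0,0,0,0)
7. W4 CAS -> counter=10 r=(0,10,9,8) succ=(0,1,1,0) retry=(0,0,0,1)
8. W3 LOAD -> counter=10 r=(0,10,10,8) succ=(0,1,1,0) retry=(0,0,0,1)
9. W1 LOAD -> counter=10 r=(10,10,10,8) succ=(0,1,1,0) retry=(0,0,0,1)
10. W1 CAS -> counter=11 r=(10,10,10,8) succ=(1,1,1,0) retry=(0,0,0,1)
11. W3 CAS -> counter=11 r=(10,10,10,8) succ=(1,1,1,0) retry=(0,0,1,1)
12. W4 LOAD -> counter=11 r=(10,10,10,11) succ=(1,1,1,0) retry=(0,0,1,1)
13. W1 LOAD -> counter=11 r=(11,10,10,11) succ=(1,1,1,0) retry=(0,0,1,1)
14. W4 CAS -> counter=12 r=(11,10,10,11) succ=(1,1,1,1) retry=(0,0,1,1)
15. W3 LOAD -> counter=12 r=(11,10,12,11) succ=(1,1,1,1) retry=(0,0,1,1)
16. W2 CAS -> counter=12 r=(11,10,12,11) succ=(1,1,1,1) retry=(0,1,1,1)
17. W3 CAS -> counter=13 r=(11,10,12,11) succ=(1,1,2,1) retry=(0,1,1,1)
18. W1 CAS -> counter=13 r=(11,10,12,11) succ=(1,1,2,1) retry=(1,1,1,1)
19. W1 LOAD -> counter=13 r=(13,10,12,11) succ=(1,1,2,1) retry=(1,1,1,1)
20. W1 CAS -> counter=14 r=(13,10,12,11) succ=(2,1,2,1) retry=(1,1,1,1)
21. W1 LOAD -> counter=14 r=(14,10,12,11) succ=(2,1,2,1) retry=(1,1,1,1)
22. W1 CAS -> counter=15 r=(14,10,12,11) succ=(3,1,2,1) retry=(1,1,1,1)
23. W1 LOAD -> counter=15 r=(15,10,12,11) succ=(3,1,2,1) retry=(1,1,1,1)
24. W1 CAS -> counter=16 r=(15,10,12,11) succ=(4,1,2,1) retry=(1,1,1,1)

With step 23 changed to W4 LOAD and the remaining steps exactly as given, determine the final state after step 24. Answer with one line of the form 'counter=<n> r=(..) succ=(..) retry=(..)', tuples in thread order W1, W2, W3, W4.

counter=15 r=(14,10,12,15) succ=(3,1,2,1) retry=(2,1,1,1)

(re-executing from step 23 with the substitution; state before step 23: counter=15 r=(14,10,12,11) succ=(3,1,2,1) retry=(1,1,1,1))
23. W4 LOAD -> counter=15 r=(14,10,12,15) succ=(3,1,2,1) retry=(1,1,1,1)
24. W1 CAS -> counter=15 r=(14,10,12,15) succ=(3,1,2,1) retry=(2,1,1,1)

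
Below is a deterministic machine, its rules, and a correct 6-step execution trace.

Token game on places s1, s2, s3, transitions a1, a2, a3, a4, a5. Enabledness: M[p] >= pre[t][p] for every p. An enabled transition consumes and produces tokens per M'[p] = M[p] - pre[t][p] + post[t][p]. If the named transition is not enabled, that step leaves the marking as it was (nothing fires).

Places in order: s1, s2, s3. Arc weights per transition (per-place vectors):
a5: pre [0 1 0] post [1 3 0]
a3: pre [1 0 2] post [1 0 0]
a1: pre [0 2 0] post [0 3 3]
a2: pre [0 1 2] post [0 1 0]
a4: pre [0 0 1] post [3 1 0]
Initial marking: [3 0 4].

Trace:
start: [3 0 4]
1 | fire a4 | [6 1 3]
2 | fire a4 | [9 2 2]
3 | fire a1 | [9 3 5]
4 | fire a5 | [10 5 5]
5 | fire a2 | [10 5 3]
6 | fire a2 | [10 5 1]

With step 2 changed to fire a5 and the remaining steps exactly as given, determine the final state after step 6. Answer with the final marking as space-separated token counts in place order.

8 6 2

(re-executing from step 2 with the substitution; state before step 2: [6 1 3])
2 | fire a5 | [7 3 3]
3 | fire a1 | [7 4 6]
4 | fire a5 | [8 6 6]
5 | fire a2 | [8 6 4]
6 | fire a2 | [8 6 2]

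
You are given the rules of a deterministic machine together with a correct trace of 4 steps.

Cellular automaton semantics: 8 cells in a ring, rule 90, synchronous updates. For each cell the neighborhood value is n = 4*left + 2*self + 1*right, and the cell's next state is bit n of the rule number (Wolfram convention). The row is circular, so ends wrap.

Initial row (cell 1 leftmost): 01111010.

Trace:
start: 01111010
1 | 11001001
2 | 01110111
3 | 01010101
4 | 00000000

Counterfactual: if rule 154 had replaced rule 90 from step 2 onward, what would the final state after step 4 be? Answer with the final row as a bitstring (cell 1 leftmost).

(re-executing steps 2..4 under rule 154; state before step 2: 11001001)
2 | 10110111
3 | 00100111
4 | 11011110

11011110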